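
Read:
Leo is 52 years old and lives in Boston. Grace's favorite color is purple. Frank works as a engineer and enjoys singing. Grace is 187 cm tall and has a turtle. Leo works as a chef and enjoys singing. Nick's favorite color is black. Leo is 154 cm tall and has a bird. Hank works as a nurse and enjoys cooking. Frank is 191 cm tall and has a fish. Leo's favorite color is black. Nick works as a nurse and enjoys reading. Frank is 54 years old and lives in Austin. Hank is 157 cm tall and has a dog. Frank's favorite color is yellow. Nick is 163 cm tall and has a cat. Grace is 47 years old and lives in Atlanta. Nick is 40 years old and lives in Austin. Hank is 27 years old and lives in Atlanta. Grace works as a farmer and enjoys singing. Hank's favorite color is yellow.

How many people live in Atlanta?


Count in Atlanta: 2

2


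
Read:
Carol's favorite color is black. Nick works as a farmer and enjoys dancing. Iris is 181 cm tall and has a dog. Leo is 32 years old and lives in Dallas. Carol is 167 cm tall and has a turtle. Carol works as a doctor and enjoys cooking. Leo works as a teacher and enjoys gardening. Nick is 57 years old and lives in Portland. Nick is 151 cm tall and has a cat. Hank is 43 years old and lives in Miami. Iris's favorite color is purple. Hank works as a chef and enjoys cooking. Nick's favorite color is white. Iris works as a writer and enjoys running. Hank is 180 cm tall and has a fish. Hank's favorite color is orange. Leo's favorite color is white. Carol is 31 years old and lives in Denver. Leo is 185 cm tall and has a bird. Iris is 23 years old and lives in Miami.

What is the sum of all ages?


57+31+32+43+23 = 186

186


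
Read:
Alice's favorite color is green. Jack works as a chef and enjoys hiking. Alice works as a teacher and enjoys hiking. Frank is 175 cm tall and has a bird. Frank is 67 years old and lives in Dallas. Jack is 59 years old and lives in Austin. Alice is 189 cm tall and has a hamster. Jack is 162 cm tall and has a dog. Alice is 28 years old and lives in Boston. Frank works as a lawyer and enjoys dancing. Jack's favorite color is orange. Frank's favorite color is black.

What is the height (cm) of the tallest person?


Tallest: Alice at 189 cm

189


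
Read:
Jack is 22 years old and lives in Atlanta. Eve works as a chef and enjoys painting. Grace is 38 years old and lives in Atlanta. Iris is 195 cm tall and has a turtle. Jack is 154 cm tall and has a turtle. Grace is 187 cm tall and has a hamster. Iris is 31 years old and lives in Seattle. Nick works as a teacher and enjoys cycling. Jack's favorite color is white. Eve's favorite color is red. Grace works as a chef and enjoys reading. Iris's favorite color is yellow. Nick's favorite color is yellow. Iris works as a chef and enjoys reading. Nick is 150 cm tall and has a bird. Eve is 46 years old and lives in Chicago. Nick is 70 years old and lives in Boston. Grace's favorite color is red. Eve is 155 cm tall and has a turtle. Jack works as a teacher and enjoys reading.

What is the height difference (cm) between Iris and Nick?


|195 - 150| = 45

45


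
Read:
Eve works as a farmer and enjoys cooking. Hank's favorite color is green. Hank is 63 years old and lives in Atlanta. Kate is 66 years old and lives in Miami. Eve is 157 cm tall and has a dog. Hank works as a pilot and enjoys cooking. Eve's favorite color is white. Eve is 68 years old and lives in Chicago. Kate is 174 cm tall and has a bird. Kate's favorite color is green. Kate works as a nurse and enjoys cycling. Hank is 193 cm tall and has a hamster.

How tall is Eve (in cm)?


Eve is 157 cm tall

157


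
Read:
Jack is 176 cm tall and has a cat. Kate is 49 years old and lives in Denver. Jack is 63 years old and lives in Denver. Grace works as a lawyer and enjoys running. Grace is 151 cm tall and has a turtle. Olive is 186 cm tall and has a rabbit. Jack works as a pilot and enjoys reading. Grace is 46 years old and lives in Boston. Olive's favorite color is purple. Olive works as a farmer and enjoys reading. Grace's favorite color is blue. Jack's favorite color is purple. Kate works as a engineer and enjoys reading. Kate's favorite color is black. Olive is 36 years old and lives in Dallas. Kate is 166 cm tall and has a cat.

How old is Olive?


Olive is 36 years old

36


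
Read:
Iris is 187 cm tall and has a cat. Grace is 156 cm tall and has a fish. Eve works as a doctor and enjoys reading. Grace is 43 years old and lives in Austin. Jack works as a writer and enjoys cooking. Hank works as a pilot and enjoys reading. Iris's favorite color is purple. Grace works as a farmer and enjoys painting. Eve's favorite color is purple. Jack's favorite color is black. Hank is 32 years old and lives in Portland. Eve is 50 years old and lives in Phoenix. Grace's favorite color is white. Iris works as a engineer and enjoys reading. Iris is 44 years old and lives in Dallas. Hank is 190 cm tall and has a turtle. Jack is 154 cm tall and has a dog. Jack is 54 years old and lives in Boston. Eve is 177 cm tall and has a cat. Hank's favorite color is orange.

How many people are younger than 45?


Filter: 3

3


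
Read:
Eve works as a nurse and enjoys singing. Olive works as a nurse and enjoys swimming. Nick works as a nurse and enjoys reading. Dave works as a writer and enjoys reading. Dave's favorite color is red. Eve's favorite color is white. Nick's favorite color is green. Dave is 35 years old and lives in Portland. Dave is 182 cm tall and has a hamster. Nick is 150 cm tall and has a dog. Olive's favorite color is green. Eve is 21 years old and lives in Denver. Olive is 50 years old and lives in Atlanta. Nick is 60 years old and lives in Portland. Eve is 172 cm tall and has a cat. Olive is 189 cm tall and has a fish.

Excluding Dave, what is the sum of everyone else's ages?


Sum (excluding Dave): 131

131


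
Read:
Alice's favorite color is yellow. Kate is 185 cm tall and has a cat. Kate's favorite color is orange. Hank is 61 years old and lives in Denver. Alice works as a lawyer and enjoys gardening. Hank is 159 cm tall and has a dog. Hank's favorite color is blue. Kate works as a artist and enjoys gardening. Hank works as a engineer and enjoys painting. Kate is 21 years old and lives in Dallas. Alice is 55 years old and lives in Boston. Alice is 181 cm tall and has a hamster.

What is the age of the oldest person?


Oldest: Hank at 61

61


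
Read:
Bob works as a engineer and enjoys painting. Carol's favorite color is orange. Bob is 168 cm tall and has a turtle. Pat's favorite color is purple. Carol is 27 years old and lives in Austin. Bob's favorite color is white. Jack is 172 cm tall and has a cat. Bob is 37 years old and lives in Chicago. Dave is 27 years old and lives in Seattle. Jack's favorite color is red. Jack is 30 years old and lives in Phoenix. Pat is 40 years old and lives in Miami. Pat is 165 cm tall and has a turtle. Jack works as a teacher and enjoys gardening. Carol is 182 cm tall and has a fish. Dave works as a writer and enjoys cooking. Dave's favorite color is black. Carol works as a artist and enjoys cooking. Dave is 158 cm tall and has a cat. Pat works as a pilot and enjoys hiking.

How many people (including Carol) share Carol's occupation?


Carol is a artist. Count = 1

1


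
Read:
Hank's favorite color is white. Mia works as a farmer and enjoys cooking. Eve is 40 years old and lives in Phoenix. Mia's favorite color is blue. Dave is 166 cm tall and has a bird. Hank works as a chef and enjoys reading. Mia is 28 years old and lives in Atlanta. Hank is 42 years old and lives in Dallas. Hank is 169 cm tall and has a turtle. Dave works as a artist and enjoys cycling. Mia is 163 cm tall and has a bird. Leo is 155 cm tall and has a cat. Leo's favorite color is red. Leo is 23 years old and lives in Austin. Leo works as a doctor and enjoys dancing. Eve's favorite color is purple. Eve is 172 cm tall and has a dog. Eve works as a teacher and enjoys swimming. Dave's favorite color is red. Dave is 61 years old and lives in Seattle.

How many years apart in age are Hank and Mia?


42 vs 28, diff = 14

14


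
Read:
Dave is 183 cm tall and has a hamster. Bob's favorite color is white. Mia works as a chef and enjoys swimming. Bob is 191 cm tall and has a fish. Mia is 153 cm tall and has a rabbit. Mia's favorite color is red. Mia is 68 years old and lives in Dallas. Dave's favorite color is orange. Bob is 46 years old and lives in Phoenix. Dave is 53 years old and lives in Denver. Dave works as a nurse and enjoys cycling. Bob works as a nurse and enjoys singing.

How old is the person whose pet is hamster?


Person with pet=hamster is Dave, age 53

53


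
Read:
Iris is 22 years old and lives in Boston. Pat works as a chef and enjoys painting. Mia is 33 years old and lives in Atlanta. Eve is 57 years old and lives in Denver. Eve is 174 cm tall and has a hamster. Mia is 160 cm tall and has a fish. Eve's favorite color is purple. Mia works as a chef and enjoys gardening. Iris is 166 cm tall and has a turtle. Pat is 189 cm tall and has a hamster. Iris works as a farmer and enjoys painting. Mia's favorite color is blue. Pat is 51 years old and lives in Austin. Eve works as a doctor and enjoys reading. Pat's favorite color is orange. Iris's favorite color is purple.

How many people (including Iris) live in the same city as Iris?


Iris lives in Boston. Count = 1

1


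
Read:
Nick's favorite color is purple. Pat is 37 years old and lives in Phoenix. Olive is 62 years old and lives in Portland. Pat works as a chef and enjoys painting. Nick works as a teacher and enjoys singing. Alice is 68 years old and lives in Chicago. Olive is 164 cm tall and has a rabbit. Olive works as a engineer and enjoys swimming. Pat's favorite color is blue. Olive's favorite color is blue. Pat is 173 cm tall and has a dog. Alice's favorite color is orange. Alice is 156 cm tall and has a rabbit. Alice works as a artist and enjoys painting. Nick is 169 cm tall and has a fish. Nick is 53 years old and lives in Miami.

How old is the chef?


The chef is Pat, age 37

37


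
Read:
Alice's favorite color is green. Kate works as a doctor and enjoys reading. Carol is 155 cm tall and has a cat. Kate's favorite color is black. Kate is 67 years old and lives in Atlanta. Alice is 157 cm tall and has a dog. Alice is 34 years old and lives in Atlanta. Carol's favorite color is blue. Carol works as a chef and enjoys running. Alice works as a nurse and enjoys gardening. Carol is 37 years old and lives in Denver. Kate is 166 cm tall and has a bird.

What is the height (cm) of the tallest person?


Tallest: Kate at 166 cm

166


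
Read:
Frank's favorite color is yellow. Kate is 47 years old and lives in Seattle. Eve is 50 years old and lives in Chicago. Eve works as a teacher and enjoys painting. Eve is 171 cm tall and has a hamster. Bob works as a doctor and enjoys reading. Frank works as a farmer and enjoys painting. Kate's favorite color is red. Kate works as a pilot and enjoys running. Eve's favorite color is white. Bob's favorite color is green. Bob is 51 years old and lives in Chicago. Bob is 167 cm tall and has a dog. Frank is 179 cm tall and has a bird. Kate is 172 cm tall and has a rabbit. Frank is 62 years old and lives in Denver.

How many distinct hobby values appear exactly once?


Unique hobby values: 2

2


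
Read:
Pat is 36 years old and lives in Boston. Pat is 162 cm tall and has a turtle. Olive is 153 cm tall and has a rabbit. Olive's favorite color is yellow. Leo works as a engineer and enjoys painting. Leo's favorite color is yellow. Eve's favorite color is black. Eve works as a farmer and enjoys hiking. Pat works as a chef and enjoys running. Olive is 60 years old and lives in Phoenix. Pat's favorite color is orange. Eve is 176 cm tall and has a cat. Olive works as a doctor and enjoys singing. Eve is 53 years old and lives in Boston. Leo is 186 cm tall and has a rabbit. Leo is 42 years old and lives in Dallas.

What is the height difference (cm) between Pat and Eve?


|162 - 176| = 14

14


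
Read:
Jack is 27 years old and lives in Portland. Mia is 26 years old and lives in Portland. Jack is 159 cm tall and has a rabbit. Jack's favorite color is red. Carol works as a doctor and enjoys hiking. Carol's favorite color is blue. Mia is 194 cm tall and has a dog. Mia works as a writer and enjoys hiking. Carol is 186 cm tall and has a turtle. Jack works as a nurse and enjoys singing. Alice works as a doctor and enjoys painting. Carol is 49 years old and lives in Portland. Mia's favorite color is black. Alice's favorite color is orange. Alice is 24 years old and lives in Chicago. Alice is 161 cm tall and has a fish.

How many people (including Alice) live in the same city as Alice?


Alice lives in Chicago. Count = 1

1


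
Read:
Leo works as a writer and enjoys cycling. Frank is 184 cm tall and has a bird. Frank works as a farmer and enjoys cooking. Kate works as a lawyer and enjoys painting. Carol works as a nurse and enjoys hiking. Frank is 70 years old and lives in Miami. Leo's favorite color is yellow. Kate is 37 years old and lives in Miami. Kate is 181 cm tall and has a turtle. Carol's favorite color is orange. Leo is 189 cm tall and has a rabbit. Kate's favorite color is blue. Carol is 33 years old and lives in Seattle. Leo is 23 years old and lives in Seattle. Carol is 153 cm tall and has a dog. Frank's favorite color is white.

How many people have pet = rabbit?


Count: 1

1


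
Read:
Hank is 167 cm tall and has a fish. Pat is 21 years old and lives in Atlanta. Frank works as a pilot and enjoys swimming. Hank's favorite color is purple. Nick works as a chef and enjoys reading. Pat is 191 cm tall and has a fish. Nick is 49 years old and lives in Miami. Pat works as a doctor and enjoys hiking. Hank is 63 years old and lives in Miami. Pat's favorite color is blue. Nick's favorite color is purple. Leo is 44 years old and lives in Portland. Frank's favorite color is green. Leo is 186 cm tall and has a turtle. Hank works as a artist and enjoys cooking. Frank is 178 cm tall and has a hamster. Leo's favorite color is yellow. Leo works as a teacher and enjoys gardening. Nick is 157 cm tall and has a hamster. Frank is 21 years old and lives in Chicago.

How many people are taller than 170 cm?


Taller than 170: 3

3


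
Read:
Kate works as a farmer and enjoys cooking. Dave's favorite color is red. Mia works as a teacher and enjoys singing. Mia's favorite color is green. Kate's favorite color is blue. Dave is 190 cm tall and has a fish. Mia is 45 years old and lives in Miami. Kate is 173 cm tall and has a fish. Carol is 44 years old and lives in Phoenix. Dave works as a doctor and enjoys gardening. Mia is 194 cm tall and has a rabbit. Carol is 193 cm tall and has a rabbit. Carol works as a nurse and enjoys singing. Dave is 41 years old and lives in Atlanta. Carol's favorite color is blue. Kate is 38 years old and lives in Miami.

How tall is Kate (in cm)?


Kate is 173 cm tall

173


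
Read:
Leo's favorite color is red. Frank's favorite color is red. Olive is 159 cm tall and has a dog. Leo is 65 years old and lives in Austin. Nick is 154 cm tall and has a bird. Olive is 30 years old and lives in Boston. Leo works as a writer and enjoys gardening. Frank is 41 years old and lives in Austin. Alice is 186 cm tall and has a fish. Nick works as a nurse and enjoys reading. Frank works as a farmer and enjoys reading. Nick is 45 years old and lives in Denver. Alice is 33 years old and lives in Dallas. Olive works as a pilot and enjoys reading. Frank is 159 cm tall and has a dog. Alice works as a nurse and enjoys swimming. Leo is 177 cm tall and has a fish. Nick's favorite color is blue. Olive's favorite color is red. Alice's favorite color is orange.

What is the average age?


Sum=214, n=5, avg=42.8

42.8


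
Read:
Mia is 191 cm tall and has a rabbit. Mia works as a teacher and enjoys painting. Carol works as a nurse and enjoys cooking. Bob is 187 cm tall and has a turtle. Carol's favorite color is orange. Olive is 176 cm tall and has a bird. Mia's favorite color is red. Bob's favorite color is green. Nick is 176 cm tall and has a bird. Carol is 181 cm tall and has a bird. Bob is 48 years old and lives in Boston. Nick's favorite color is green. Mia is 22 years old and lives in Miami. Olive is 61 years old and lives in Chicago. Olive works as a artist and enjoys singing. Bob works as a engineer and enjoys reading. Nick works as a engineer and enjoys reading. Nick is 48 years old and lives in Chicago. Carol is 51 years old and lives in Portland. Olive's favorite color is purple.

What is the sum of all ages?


22+51+48+48+61 = 230

230


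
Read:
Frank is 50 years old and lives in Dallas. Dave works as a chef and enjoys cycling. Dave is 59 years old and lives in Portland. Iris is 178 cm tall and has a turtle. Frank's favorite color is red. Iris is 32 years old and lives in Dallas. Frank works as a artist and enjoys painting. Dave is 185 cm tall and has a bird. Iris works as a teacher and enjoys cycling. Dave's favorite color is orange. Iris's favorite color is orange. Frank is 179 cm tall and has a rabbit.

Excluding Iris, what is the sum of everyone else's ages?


Sum (excluding Iris): 109

109


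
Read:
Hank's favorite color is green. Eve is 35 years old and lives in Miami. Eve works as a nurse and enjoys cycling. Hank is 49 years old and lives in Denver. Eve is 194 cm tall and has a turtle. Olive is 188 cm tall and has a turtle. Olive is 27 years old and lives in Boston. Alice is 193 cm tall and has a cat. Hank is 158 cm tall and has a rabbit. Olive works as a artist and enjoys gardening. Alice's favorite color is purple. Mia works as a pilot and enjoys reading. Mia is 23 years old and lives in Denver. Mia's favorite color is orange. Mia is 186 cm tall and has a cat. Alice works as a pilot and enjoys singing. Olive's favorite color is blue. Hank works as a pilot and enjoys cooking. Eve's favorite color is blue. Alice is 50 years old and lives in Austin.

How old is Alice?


Alice is 50 years old

50


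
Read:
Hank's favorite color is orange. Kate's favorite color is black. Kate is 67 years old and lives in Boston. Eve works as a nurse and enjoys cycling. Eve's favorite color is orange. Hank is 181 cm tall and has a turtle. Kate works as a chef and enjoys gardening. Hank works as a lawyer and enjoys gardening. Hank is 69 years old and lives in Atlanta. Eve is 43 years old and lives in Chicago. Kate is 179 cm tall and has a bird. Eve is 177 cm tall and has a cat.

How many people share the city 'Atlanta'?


Count: 1

1


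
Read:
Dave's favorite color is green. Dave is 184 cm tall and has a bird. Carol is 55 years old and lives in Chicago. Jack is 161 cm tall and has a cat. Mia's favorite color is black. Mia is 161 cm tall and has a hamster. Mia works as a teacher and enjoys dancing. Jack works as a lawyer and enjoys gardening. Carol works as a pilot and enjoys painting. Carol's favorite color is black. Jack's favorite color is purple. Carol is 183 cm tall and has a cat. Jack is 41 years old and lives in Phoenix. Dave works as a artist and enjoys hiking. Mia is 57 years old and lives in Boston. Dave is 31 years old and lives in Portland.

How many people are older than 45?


Filter: 2

2


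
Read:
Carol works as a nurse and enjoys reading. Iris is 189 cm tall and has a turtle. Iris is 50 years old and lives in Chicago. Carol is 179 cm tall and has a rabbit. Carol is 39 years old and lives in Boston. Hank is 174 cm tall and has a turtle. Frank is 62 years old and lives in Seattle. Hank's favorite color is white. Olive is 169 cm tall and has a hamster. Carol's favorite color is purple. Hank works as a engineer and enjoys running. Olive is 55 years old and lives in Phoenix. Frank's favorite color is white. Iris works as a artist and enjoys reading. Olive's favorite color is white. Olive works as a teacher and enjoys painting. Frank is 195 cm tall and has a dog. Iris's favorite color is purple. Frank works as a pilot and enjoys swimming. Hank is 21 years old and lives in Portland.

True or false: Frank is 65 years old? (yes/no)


Frank is actually 62. no

no


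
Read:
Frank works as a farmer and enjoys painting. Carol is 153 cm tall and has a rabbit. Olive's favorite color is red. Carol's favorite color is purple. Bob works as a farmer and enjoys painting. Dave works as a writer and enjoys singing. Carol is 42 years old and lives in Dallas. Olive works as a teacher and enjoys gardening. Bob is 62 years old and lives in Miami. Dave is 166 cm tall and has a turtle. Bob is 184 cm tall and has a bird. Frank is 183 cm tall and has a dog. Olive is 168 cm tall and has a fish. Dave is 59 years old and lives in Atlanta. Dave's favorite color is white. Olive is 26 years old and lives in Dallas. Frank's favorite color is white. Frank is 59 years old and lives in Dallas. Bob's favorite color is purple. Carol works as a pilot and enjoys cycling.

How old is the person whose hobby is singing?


Person with hobby=singing is Dave, age 59

59


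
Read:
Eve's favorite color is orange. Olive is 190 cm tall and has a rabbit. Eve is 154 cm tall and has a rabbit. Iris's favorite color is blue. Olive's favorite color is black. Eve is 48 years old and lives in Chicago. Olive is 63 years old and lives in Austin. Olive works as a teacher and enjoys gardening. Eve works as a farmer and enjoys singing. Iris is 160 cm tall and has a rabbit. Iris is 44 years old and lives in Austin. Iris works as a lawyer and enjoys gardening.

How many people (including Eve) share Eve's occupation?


Eve is a farmer. Count = 1

1


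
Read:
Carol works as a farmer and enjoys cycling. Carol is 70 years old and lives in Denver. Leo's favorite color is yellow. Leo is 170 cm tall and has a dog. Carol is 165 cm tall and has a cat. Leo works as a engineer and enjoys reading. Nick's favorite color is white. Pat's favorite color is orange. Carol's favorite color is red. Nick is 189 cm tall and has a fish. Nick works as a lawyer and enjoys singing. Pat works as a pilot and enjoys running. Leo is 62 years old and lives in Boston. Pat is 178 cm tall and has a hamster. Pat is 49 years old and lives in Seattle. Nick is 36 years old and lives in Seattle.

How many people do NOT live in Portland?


Not in Portland: 4

4


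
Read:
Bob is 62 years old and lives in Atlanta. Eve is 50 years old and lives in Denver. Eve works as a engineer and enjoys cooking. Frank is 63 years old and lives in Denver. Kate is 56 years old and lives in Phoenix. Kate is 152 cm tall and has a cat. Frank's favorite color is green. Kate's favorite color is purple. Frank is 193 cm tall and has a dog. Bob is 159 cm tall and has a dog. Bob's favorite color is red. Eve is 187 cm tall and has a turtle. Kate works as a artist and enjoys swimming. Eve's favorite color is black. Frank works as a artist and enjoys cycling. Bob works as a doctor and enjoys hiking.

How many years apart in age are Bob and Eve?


62 vs 50, diff = 12

12


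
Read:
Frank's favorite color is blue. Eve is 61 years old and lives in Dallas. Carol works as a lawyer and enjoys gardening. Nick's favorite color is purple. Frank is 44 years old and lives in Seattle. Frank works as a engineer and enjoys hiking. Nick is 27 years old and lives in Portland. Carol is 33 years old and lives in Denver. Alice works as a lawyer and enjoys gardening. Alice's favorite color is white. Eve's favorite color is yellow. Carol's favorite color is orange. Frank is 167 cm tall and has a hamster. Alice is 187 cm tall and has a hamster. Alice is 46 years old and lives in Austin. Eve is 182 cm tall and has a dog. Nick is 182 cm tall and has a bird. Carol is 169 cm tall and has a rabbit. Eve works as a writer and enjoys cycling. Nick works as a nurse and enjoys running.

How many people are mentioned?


People: Carol, Nick, Frank, Eve, Alice. Count = 5

5


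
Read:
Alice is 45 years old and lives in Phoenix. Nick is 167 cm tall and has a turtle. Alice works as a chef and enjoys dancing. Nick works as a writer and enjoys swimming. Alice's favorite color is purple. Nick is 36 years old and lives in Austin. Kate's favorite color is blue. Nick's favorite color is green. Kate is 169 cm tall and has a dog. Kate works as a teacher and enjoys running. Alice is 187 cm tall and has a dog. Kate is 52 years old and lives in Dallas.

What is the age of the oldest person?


Oldest: Kate at 52

52


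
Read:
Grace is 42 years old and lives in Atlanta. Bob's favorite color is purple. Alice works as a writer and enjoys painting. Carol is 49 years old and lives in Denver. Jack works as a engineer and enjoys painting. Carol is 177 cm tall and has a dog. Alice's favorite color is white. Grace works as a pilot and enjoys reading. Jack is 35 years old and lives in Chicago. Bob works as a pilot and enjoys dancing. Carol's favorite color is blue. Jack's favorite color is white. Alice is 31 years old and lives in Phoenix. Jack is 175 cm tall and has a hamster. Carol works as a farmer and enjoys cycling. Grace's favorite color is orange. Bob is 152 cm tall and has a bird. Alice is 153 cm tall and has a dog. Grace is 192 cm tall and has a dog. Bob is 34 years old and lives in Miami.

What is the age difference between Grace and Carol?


|42 - 49| = 7

7


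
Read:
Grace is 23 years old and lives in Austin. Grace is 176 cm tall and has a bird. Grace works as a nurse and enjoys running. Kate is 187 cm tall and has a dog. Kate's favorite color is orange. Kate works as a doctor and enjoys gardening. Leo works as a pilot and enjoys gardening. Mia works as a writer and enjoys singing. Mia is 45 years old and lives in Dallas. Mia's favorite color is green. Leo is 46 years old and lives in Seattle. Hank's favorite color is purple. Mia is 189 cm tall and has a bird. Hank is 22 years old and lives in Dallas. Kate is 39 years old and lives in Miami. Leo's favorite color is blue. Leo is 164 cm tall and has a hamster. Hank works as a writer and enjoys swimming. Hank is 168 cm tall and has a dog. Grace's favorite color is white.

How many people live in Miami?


Count in Miami: 1

1


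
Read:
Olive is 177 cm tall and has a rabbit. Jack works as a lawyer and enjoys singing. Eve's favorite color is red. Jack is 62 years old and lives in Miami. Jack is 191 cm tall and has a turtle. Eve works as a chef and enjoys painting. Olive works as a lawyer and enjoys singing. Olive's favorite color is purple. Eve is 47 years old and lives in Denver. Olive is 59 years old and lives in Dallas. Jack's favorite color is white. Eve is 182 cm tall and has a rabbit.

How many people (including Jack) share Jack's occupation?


Jack is a lawyer. Count = 2

2


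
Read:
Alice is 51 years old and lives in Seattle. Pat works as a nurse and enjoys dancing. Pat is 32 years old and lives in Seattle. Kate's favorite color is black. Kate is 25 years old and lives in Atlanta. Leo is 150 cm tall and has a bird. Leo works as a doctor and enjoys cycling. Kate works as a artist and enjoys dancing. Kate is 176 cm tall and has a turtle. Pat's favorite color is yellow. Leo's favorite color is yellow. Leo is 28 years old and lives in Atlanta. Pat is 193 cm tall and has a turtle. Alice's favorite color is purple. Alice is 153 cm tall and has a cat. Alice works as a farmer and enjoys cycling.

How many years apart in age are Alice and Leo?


51 vs 28, diff = 23

23


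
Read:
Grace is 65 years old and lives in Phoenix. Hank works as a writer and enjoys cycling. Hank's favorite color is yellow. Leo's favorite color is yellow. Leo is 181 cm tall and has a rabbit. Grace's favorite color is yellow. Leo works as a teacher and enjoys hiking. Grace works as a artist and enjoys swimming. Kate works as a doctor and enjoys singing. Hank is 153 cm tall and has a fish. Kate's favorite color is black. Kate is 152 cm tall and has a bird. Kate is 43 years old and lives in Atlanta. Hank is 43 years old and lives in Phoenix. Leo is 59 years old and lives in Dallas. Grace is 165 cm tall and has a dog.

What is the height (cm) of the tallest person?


Tallest: Leo at 181 cm

181


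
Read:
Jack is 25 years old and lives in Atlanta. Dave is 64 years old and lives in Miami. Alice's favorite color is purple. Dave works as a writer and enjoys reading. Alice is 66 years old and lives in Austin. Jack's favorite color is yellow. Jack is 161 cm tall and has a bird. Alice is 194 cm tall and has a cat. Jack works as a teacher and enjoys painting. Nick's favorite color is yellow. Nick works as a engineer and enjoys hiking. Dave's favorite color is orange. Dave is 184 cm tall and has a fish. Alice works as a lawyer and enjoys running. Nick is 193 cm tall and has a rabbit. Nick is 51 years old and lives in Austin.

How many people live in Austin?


Count in Austin: 2

2


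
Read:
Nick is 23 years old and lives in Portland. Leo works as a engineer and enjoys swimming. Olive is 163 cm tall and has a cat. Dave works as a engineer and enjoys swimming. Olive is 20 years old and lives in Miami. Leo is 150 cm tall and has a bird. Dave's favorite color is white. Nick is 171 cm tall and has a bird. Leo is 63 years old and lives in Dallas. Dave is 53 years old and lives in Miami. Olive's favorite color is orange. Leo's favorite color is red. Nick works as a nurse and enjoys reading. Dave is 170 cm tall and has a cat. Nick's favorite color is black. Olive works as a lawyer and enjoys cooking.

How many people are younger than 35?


Filter: 2

2


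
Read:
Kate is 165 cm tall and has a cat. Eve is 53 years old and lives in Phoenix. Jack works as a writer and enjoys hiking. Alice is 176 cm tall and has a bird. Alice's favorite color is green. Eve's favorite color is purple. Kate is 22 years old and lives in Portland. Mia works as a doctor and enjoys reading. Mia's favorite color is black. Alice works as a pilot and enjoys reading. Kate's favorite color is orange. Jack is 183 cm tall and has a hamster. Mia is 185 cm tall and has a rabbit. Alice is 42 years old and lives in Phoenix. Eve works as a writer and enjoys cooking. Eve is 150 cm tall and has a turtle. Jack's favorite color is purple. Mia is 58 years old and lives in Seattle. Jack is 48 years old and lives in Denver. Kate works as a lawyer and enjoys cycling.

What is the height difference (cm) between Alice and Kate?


|176 - 165| = 11

11


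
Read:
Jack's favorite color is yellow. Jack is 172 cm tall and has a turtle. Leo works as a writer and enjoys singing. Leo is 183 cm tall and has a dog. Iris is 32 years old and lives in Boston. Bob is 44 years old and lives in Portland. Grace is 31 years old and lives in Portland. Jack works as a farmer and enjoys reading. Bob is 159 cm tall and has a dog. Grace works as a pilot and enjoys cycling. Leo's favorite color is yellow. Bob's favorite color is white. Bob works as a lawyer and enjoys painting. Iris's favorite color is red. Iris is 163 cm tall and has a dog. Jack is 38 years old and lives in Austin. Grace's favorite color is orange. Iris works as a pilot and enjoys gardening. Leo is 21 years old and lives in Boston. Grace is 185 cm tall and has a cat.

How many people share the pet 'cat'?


Count: 1

1


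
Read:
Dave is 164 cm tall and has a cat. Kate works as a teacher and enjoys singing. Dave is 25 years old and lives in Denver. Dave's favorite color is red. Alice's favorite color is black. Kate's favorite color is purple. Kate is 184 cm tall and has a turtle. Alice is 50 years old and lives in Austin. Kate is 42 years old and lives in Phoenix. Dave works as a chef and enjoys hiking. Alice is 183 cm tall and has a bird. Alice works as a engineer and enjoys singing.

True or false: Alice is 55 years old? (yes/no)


Alice is actually 50. no

no


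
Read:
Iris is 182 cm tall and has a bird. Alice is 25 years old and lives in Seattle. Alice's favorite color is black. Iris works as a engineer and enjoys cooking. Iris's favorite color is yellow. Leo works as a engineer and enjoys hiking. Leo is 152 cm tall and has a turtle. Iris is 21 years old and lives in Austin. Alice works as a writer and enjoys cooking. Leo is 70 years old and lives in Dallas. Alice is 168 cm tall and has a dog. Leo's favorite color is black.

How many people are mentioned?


People: Leo, Alice, Iris. Count = 3

3


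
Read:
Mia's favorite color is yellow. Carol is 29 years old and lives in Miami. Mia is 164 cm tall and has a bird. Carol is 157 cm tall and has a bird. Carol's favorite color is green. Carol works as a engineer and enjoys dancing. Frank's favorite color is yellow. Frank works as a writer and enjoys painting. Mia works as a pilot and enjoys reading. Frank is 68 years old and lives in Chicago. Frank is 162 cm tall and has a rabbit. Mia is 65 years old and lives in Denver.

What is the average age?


Sum=162, n=3, avg=54

54


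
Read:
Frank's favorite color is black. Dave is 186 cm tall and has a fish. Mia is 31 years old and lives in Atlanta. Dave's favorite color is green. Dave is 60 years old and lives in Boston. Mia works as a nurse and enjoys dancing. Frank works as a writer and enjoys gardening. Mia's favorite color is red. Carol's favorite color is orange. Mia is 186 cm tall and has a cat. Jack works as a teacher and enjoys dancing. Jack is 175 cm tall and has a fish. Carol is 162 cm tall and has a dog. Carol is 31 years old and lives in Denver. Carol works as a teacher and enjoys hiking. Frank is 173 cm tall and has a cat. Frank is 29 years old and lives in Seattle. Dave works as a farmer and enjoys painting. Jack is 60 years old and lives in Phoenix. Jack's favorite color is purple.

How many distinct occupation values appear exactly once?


Unique occupation values: 3

3


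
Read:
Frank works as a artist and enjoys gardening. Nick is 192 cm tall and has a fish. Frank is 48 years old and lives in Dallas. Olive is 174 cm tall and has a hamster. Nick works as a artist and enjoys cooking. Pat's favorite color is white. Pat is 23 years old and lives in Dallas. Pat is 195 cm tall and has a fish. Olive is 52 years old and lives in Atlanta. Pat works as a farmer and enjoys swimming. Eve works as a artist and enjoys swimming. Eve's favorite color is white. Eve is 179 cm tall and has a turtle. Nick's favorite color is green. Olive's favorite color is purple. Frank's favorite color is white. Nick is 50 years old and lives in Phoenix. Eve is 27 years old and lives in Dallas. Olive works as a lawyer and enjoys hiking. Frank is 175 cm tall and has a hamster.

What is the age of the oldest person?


Oldest: Olive at 52

52


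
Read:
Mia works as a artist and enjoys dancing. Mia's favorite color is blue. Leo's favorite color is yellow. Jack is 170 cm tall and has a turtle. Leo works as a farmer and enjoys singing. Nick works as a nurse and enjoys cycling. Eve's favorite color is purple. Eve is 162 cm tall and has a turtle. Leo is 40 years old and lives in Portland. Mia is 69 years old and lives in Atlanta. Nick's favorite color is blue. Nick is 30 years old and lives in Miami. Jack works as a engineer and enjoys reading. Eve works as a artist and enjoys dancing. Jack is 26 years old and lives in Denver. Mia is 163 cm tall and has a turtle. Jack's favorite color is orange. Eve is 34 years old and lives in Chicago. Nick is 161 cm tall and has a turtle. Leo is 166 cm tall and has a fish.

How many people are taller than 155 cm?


Taller than 155: 5

5


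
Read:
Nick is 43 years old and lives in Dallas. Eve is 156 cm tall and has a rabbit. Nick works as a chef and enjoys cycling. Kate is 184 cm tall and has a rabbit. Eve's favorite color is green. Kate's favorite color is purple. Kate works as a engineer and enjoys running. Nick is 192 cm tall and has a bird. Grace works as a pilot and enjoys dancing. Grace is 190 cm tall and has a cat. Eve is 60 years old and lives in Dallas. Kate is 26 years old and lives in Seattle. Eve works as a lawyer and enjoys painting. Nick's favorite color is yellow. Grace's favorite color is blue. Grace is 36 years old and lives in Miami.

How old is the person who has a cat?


Person with cat is Grace, age 36

36


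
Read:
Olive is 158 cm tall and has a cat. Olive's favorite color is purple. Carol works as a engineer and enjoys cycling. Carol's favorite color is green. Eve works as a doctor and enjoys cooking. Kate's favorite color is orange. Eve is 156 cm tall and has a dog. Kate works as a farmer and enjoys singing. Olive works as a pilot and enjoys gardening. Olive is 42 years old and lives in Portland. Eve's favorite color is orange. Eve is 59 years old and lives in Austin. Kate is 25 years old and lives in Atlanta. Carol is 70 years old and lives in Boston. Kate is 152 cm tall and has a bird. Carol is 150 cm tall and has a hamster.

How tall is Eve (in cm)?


Eve is 156 cm tall

156


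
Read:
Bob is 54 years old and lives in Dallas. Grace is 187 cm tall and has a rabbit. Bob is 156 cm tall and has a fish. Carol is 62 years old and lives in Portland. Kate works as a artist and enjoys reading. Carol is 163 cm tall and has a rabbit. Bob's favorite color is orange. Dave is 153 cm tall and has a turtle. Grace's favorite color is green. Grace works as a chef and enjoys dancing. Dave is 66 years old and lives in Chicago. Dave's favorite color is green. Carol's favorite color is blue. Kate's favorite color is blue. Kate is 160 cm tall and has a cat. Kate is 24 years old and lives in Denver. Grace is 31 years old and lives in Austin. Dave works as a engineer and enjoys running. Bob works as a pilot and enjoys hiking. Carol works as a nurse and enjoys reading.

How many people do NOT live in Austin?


Not in Austin: 4

4


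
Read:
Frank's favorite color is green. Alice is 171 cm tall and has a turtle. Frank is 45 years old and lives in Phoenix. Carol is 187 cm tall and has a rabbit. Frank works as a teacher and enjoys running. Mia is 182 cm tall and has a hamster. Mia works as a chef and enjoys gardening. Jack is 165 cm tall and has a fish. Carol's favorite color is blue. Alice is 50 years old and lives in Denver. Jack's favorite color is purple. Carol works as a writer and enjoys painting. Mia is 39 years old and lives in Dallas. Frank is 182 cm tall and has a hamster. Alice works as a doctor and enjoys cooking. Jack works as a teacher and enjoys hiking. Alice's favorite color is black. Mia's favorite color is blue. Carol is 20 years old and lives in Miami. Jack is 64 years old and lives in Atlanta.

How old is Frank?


Frank is 45 years old

45


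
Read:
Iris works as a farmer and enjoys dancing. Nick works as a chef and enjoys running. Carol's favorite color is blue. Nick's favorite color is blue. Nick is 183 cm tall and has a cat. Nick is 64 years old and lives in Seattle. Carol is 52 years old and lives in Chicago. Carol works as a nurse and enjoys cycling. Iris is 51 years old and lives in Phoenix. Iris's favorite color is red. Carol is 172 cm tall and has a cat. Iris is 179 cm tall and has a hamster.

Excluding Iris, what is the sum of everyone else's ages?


Sum (excluding Iris): 116

116


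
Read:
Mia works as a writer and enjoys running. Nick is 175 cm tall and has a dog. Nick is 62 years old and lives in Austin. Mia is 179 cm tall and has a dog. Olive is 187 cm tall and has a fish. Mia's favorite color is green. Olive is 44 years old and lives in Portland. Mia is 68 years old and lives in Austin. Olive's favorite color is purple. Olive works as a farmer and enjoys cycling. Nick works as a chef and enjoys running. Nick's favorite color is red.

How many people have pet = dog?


Count: 2

2


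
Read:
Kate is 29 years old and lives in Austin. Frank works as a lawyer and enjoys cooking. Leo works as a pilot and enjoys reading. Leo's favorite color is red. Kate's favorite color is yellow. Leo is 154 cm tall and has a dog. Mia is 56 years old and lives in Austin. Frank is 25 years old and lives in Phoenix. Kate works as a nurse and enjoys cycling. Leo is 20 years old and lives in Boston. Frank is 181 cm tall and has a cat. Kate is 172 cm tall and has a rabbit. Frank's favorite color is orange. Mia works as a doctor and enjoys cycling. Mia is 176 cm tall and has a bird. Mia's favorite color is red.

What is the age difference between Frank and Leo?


|25 - 20| = 5

5


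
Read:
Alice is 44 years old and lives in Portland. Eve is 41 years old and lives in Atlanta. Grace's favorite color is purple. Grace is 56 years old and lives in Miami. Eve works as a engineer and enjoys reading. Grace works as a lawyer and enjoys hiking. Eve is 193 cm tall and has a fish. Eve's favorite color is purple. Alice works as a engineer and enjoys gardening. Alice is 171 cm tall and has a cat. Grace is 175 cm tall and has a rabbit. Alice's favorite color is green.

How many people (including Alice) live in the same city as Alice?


Alice lives in Portland. Count = 1

1
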